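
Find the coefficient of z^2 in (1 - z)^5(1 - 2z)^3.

Coefficient of z^2 = Σ_{j} C(5,j)·(-1)^j·C(3,2-j)·(-2)^(2-j) for j from 0 to 2.
= 12 + 30 + 10 = 52.

52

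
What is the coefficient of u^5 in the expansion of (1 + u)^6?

6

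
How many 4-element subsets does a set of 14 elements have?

1001

C(14,4) = (14·13·12·11) / 4! = 24024 / 24 = 1001.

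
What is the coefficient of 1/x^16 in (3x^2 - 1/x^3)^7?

21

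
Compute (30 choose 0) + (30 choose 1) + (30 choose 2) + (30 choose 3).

1 + 30 + 435 + 4060 = 4526.

4526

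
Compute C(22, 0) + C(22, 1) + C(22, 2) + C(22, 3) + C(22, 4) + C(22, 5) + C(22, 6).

1 + 22 + 231 + 1540 + 7315 + 26334 + 74613 = 110056.

110056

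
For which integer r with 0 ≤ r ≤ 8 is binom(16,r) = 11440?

7

C(16,r) increases on 0 ≤ r ≤ 8. C(16,6) = 8008 and C(16,7) = 11440, so r = 7.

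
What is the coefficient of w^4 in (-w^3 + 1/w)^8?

General term: C(8,j)·(-w^3)^j·(1/w)^(8-j), with w-exponent 3j − 1(8−j) = 4j − 8.
Set 4j − 8 = 4: j = 3.
C(8,3) = 56; (-1)^3 = -1; 1^5 = 1.
Coefficient = 56 · (-1) · 1 = -56.

-56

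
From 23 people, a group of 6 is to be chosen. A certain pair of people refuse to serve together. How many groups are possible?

All 6-subsets: C(23,6) = 100947. Those containing both fixed elements: C(21,4) = 5985.
100947 − 5985 = 94962.

94962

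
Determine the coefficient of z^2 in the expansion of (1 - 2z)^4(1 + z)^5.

-6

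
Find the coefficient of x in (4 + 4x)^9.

The general term is C(9,j)·(4)^j·(4x)^(9-j); the x^1 term has j = 8.
C(9,8) = 9.
Coefficient = C(9,8) · 4^8 · 4^1 = 9 · 65536 · 4 = 2359296.

2359296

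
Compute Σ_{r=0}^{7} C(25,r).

726206

1 + 25 + 300 + 2300 + 12650 + 53130 + 177100 + 480700 = 726206.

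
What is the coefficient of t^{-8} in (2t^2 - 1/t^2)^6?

-12

General term: C(6,j)·(2t^2)^j·(-1/t^2)^(6-j), with t-exponent 2j − 2(6−j) = 4j − 12.
Set 4j − 12 = -8: j = 1.
C(6,1) = 6; 2^1 = 2; (-1)^5 = -1.
Coefficient = 6 · 2 · (-1) = -12.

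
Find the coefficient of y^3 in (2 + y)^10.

The general term is C(10,j)·(2)^j·(y)^(10-j); the y^3 term has j = 7.
C(10,7) = 120.
Coefficient = C(10,7) · 2^7 = 120 · 128 = 15360.

15360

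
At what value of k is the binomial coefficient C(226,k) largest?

C(226,k) is maximized at k = 226/2 = 113.

113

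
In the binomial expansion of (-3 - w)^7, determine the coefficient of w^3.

The general term is C(7,j)·(-3)^j·(-w)^(7-j); the w^3 term has j = 4.
C(7,4) = 35.
Coefficient = C(7,4) · (-3)^4 · (-1)^3 = 35 · 81 · (-1) = -2835.

-2835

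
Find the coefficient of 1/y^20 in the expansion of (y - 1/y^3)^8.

General term: C(8,j)·(y)^j·(-1/y^3)^(8-j), with y-exponent 1j − 3(8−j) = 4j − 24.
Set 4j − 24 = -20: j = 1.
C(8,1) = 8; 1^1 = 1; (-1)^7 = -1.
Coefficient = 8 · 1 · (-1) = -8.

-8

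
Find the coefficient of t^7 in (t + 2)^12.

The general term is C(12,j)·(t)^j·(2)^(12-j); the t^7 term has j = 7.
C(12,7) = 792.
Coefficient = C(12,7) · 2^5 = 792 · 32 = 25344.

25344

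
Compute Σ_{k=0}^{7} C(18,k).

63004

1 + 18 + 153 + 816 + 3060 + 8568 + 18564 + 31824 = 63004.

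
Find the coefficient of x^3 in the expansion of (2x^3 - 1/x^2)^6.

General term: C(6,j)·(2x^3)^j·(-1/x^2)^(6-j), with x-exponent 3j − 2(6−j) = 5j − 12.
Set 5j − 12 = 3: j = 3.
C(6,3) = 20; 2^3 = 8; (-1)^3 = -1.
Coefficient = 20 · 8 · (-1) = -160.

-160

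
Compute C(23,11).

1352078

C(23,11) = (23·22·21·20·19·18·17·16·15·14·13) / 11! = 53970627110400 / 39916800 = 1352078.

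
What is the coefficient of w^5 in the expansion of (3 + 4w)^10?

62705664

The general term is C(10,j)·(3)^j·(4w)^(10-j); the w^5 term has j = 5.
C(10,5) = 252.
Coefficient = C(10,5) · 3^5 · 4^5 = 252 · 243 · 1024 = 62705664.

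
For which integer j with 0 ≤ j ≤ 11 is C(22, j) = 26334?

5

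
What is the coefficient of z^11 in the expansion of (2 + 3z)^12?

The general term is C(12,j)·(2)^j·(3z)^(12-j); the z^11 term has j = 1.
C(12,1) = 12.
Coefficient = C(12,1) · 2^1 · 3^11 = 12 · 2 · 177147 = 4251528.

4251528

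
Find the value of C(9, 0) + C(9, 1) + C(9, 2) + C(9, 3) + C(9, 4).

256

1 + 9 + 36 + 84 + 126 = 256.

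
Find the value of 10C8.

45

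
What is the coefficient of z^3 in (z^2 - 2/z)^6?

-160

General term: C(6,j)·(z^2)^j·(-2/z)^(6-j), with z-exponent 2j − 1(6−j) = 3j − 6.
Set 3j − 6 = 3: j = 3.
C(6,3) = 20; 1^3 = 1; (-2)^3 = -8.
Coefficient = 20 · 1 · (-8) = -160.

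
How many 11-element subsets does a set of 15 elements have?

C(15,11) = C(15,4) by symmetry.
C(15,4) = (15·14·13·12) / 4! = 32760 / 24 = 1365.

1365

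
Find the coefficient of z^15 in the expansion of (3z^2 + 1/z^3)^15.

241805655

General term: C(15,j)·(3z^2)^j·(1/z^3)^(15-j), with z-exponent 2j − 3(15−j) = 5j − 45.
Set 5j − 45 = 15: j = 12.
C(15,12) = 455; 3^12 = 531441; 1^3 = 1.
Coefficient = 455 · 531441 · 1 = 241805655.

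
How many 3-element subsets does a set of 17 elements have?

C(17,3) = (17·16·15) / 3! = 4080 / 6 = 680.

680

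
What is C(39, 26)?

8122425444

C(39,26) = C(39,13) by symmetry.
C(39,13) = (39·38·37·36·35·34·33·32·31·30·29·28·27) / 13! = 50578512186237235200 / 6227020800 = 8122425444.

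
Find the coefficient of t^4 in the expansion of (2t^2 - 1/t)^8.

General term: C(8,j)·(2t^2)^j·(-1/t)^(8-j), with t-exponent 2j − 1(8−j) = 3j − 8.
Set 3j − 8 = 4: j = 4.
C(8,4) = 70; 2^4 = 16; (-1)^4 = 1.
Coefficient = 70 · 16 · 1 = 1120.

1120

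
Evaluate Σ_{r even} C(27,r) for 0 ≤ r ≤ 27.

67108864

Even-r terms of row 27 sum to 2^26 = 67108864.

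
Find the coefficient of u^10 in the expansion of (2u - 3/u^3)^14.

-344064

General term: C(14,j)·(2u)^j·(-3/u^3)^(14-j), with u-exponent 1j − 3(14−j) = 4j − 42.
Set 4j − 42 = 10: j = 13.
C(14,13) = 14; 2^13 = 8192; (-3)^1 = -3.
Coefficient = 14 · 8192 · (-3) = -344064.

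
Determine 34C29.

278256

C(34,29) = C(34,5) by symmetry.
C(34,5) = (34·33·32·31·30) / 5! = 33390720 / 120 = 278256.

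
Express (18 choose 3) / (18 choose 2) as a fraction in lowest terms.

16/3

C(n,k+1)/C(n,k) = (n−k)/(k+1) = (18−2)/(2+1) = 16/3.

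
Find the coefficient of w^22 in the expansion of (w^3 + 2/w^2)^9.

18

General term: C(9,j)·(w^3)^j·(2/w^2)^(9-j), with w-exponent 3j − 2(9−j) = 5j − 18.
Set 5j − 18 = 22: j = 8.
C(9,8) = 9; 1^8 = 1; 2^1 = 2.
Coefficient = 9 · 1 · 2 = 18.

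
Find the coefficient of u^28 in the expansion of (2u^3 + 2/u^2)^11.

General term: C(11,j)·(2u^3)^j·(2/u^2)^(11-j), with u-exponent 3j − 2(11−j) = 5j − 22.
Set 5j − 22 = 28: j = 10.
C(11,10) = 11; 2^10 = 1024; 2^1 = 2.
Coefficient = 11 · 1024 · 2 = 22528.

22528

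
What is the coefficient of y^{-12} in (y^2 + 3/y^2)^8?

General term: C(8,j)·(y^2)^j·(3/y^2)^(8-j), with y-exponent 2j − 2(8−j) = 4j − 16.
Set 4j − 16 = -12: j = 1.
C(8,1) = 8; 1^1 = 1; 3^7 = 2187.
Coefficient = 8 · 1 · 2187 = 17496.

17496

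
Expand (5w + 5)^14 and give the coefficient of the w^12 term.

The general term is C(14,j)·(5w)^j·(5)^(14-j); the w^12 term has j = 12.
C(14,12) = 91.
Coefficient = C(14,12) · 5^12 · 5^2 = 91 · 244140625 · 25 = 555419921875.

555419921875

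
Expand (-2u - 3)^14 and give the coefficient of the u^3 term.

515852064

The general term is C(14,j)·(-2u)^j·(-3)^(14-j); the u^3 term has j = 3.
C(14,3) = 364.
Coefficient = C(14,3) · (-2)^3 · (-3)^11 = 364 · (-8) · (-177147) = 515852064.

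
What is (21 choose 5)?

20349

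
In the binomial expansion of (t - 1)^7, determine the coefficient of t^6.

The general term is C(7,j)·(t)^j·(-1)^(7-j); the t^6 term has j = 6.
C(7,6) = 7.
Coefficient = C(7,6) · (-1)^1 = 7 · (-1) = -7.

-7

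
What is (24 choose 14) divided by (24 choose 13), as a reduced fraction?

11/14

C(n,k+1)/C(n,k) = (n−k)/(k+1) = (24−13)/(13+1) = 11/14.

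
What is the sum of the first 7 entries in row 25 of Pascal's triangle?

1 + 25 + 300 + 2300 + 12650 + 53130 + 177100 = 245506.

245506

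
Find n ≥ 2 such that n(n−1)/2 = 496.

n(n−1)/2 = 496 ⇒ n(n−1) = 992. Since 32·31 = 992, n = 32.

32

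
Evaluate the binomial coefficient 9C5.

C(9,5) = C(9,4) by symmetry.
C(9,4) = (9·8·7·6) / 4! = 3024 / 24 = 126.

126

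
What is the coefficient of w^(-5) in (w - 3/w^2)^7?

2835

General term: C(7,j)·(w)^j·(-3/w^2)^(7-j), with w-exponent 1j − 2(7−j) = 3j − 14.
Set 3j − 14 = -5: j = 3.
C(7,3) = 35; 1^3 = 1; (-3)^4 = 81.
Coefficient = 35 · 1 · 81 = 2835.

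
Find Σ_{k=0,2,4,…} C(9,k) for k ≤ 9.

256

Even-k terms of row 9 sum to 2^8 = 256.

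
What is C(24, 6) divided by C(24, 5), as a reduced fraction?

C(n,k+1)/C(n,k) = (n−k)/(k+1) = (24−5)/(5+1) = 19/6.

19/6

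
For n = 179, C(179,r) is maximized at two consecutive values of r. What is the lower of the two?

89

For odd n = 179, C(179,r) peaks at r = (n−1)/2 and (n+1)/2; the lower is 89.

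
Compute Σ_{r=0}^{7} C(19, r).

1 + 19 + 171 + 969 + 3876 + 11628 + 27132 + 50388 = 94184.

94184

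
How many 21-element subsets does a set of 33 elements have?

C(33,21) = C(33,12) by symmetry.
C(33,12) = (33·32·31·30·29·28·27·26·25·24·23·22) / 12! = 169958063987712000 / 479001600 = 354817320.

354817320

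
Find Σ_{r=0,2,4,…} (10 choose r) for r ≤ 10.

Half of (1+1)^10 + (1−1)^10 gives the even-index sum: 2^9 = 512.

512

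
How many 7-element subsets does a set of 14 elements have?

C(14,7) = (14·13·12·11·10·9·8) / 7! = 17297280 / 5040 = 3432.

3432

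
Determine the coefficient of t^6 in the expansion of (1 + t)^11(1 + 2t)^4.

Coefficient of t^6 = Σ_{j} C(11,j)·1^j·C(4,6-j)·2^(6-j) for j from 2 to 6.
= 880 + 5280 + 7920 + 3696 + 462 = 18238.

18238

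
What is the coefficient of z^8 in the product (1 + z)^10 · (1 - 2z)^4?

-579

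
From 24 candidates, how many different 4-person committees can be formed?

This is C(24,4) = 10626.

10626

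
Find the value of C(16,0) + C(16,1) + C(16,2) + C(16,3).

697

1 + 16 + 120 + 560 = 697.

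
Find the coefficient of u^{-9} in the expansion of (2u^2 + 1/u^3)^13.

General term: C(13,j)·(2u^2)^j·(1/u^3)^(13-j), with u-exponent 2j − 3(13−j) = 5j − 39.
Set 5j − 39 = -9: j = 6.
C(13,6) = 1716; 2^6 = 64; 1^7 = 1.
Coefficient = 1716 · 64 · 1 = 109824.

109824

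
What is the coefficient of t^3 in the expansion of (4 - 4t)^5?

-10240

The general term is C(5,j)·(4)^j·(-4t)^(5-j); the t^3 term has j = 2.
C(5,2) = 10.
Coefficient = C(5,2) · 4^2 · (-4)^3 = 10 · 16 · (-64) = -10240.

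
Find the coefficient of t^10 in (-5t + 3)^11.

The general term is C(11,j)·(-5t)^j·(3)^(11-j); the t^10 term has j = 10.
C(11,10) = 11.
Coefficient = C(11,10) · (-5)^10 · 3^1 = 11 · 9765625 · 3 = 322265625.

322265625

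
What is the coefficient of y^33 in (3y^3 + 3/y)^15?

6528752685

General term: C(15,j)·(3y^3)^j·(3/y)^(15-j), with y-exponent 3j − 1(15−j) = 4j − 15.
Set 4j − 15 = 33: j = 12.
C(15,12) = 455; 3^12 = 531441; 3^3 = 27.
Coefficient = 455 · 531441 · 27 = 6528752685.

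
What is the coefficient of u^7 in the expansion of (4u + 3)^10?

The general term is C(10,j)·(4u)^j·(3)^(10-j); the u^7 term has j = 7.
C(10,7) = 120.
Coefficient = C(10,7) · 4^7 · 3^3 = 120 · 16384 · 27 = 53084160.

53084160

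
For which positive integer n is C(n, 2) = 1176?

49

n(n−1)/2 = 1176 ⇒ n(n−1) = 2352. Since 49·48 = 2352, n = 49.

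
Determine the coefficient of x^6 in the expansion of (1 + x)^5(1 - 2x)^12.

-4688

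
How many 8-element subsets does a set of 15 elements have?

6435

C(15,8) = C(15,7) by symmetry.
C(15,7) = (15·14·13·12·11·10·9) / 7! = 32432400 / 5040 = 6435.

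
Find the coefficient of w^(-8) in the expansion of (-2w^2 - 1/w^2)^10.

General term: C(10,j)·(-2w^2)^j·(-1/w^2)^(10-j), with w-exponent 2j − 2(10−j) = 4j − 20.
Set 4j − 20 = -8: j = 3.
C(10,3) = 120; (-2)^3 = -8; (-1)^7 = -1.
Coefficient = 120 · (-8) · (-1) = 960.

960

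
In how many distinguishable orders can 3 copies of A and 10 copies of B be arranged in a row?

Choose positions for the A's: C(13,3) = 286.

286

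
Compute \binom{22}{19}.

C(22,19) = C(22,3) by symmetry.
C(22,3) = (22·21·20) / 3! = 9240 / 6 = 1540.

1540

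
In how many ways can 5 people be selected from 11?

462

This is C(11,5) = 462.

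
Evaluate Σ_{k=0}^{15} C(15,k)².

By Vandermonde's identity, Σ C(15,k)² = C(30,15) = 155117520.

155117520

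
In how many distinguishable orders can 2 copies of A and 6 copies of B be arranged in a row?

Choose positions for the A's: C(8,2) = 28.

28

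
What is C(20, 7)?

C(20,7) = (20·19·18·17·16·15·14) / 7! = 390700800 / 5040 = 77520.

77520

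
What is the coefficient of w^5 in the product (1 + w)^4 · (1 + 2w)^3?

Coefficient of w^5 = Σ_{j} C(4,j)·1^j·C(3,5-j)·2^(5-j) for j from 2 to 4.
= 48 + 48 + 6 = 102.

102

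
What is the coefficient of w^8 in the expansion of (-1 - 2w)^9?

-2304

The general term is C(9,j)·(-1)^j·(-2w)^(9-j); the w^8 term has j = 1.
C(9,1) = 9.
Coefficient = C(9,1) · (-1)^1 · (-2)^8 = 9 · (-1) · 256 = -2304.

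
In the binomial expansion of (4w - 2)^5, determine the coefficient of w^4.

-2560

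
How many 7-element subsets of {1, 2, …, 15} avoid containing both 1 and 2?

All 7-subsets: C(15,7) = 6435. Those containing both fixed elements: C(13,5) = 1287.
6435 − 1287 = 5148.

5148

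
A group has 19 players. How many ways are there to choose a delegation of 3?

This is C(19,3) = 969.

969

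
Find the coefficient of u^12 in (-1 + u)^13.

-13

The general term is C(13,j)·(-1)^j·(u)^(13-j); the u^12 term has j = 1.
C(13,1) = 13.
Coefficient = C(13,1) · (-1)^1 = 13 · (-1) = -13.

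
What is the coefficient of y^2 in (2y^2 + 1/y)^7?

280

General term: C(7,j)·(2y^2)^j·(1/y)^(7-j), with y-exponent 2j − 1(7−j) = 3j − 7.
Set 3j − 7 = 2: j = 3.
C(7,3) = 35; 2^3 = 8; 1^4 = 1.
Coefficient = 35 · 8 · 1 = 280.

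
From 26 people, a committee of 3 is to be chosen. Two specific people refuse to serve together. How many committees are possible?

2576

All 3-subsets: C(26,3) = 2600. Those containing both fixed elements: C(24,1) = 24.
2600 − 24 = 2576.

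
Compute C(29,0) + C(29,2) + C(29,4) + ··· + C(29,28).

268435456

Half of (1+1)^29 + (1−1)^29 gives the even-index sum: 2^28 = 268435456.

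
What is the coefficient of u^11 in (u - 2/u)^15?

420

General term: C(15,j)·(u)^j·(-2/u)^(15-j), with u-exponent 1j − 1(15−j) = 2j − 15.
Set 2j − 15 = 11: j = 13.
C(15,13) = 105; 1^13 = 1; (-2)^2 = 4.
Coefficient = 105 · 1 · 4 = 420.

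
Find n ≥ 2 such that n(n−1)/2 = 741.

39

n(n−1)/2 = 741 ⇒ n(n−1) = 1482. Since 39·38 = 1482, n = 39.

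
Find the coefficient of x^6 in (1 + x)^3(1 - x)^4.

-1

Coefficient of x^6 = Σ_{j} C(3,j)·1^j·C(4,6-j)·(-1)^(6-j) for j from 2 to 3.
= 3 + (-4) = -1.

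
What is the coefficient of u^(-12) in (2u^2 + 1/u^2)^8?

16

General term: C(8,j)·(2u^2)^j·(1/u^2)^(8-j), with u-exponent 2j − 2(8−j) = 4j − 16.
Set 4j − 16 = -12: j = 1.
C(8,1) = 8; 2^1 = 2; 1^7 = 1.
Coefficient = 8 · 2 · 1 = 16.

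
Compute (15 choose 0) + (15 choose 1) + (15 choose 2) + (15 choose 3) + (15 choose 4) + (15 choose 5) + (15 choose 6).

1 + 15 + 105 + 455 + 1365 + 3003 + 5005 = 9949.

9949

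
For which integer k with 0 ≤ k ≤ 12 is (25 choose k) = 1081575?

C(25,k) increases on 0 ≤ k ≤ 12. C(25,7) = 480700 and C(25,8) = 1081575, so k = 8.

8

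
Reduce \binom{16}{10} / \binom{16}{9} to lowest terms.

C(n,k+1)/C(n,k) = (n−k)/(k+1) = (16−9)/(9+1) = 7/10.

7/10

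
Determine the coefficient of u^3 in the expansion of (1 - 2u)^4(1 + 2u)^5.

Coefficient of u^3 = Σ_{j} C(4,j)·(-2)^j·C(5,3-j)·2^(3-j) for j from 0 to 3.
= 80 + (-320) + 240 + (-32) = -32.

-32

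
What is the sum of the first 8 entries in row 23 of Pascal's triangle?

1 + 23 + 253 + 1771 + 8855 + 33649 + 100947 + 245157 = 390656.

390656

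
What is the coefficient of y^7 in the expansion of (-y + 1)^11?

The general term is C(11,j)·(-y)^j·(1)^(11-j); the y^7 term has j = 7.
C(11,7) = 330.
Coefficient = C(11,7) · (-1)^7 = 330 · (-1) = -330.

-330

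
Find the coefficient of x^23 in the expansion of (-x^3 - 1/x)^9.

-9

General term: C(9,j)·(-x^3)^j·(-1/x)^(9-j), with x-exponent 3j − 1(9−j) = 4j − 9.
Set 4j − 9 = 23: j = 8.
C(9,8) = 9; (-1)^8 = 1; (-1)^1 = -1.
Coefficient = 9 · 1 · (-1) = -9.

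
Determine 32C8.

C(32,8) = (32·31·30·29·28·27·26·25) / 8! = 424097856000 / 40320 = 10518300.

10518300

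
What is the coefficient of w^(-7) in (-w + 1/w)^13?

-286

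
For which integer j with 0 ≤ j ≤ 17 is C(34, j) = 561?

C(34,j) increases on 0 ≤ j ≤ 17. C(34,1) = 34 and C(34,2) = 561, so j = 2.

2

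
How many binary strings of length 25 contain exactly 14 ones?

Choose the 14 positions: C(25,14) = 4457400.

4457400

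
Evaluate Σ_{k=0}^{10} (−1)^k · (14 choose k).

286

The partial alternating sum Σ_{k=0}^{10} (−1)^k C(14,k) = (−1)^10 C(13,10) = 286.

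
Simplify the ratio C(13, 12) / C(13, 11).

C(n,k+1)/C(n,k) = (n−k)/(k+1) = (13−11)/(11+1) = 2/12 = 1/6.

1/6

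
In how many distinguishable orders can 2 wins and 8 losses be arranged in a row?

Choose positions for the wins: C(10,2) = 45.

45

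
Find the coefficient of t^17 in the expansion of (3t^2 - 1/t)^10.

General term: C(10,j)·(3t^2)^j·(-1/t)^(10-j), with t-exponent 2j − 1(10−j) = 3j − 10.
Set 3j − 10 = 17: j = 9.
C(10,9) = 10; 3^9 = 19683; (-1)^1 = -1.
Coefficient = 10 · 19683 · (-1) = -196830.

-196830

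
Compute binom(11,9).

C(11,9) = C(11,2) by symmetry.
C(11,2) = (11·10) / 2! = 110 / 2 = 55.

55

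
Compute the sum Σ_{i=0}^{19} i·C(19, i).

4980736

Differentiating (1+x)^19 and setting x=1: Σ i·C(19,i) = 19·2^18 = 4980736.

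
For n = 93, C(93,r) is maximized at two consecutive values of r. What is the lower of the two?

For odd n = 93, C(93,r) peaks at r = (n−1)/2 and (n+1)/2; the lower is 46.

46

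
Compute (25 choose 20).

C(25,20) = C(25,5) by symmetry.
C(25,5) = (25·24·23·22·21) / 5! = 6375600 / 120 = 53130.

53130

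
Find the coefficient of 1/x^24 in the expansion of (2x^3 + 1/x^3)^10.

General term: C(10,j)·(2x^3)^j·(1/x^3)^(10-j), with x-exponent 3j − 3(10−j) = 6j − 30.
Set 6j − 30 = -24: j = 1.
C(10,1) = 10; 2^1 = 2; 1^9 = 1.
Coefficient = 10 · 2 · 1 = 20.

20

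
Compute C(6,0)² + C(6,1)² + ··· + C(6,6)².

924

Σ C(6,r)² is the coefficient of x^6 in (1+x)^6(1+x)^6 = (1+x)^12, i.e. C(12,6) = 924.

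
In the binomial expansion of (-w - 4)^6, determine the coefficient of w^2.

The general term is C(6,j)·(-w)^j·(-4)^(6-j); the w^2 term has j = 2.
C(6,2) = 15.
Coefficient = C(6,2) · (-4)^4 = 15 · 256 = 3840.

3840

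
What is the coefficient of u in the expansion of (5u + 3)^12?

10628820

The general term is C(12,j)·(5u)^j·(3)^(12-j); the u^1 term has j = 1.
C(12,1) = 12.
Coefficient = C(12,1) · 5^1 · 3^11 = 12 · 5 · 177147 = 10628820.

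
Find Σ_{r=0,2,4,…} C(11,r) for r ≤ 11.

Half of (1+1)^11 + (1−1)^11 gives the even-index sum: 2^10 = 1024.

1024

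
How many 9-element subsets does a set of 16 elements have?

11440

C(16,9) = C(16,7) by symmetry.
C(16,7) = (16·15·14·13·12·11·10) / 7! = 57657600 / 5040 = 11440.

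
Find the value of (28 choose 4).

20475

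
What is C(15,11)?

1365

C(15,11) = C(15,4) by symmetry.
C(15,4) = (15·14·13·12) / 4! = 32760 / 24 = 1365.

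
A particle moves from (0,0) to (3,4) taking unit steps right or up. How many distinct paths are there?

Each path is a sequence of 7 steps with 3 rights: C(7,3) = 35.

35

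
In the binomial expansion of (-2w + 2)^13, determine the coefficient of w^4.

5857280

The general term is C(13,j)·(-2w)^j·(2)^(13-j); the w^4 term has j = 4.
C(13,4) = 715.
Coefficient = C(13,4) · (-2)^4 · 2^9 = 715 · 16 · 512 = 5857280.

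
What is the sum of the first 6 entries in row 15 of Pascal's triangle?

1 + 15 + 105 + 455 + 1365 + 3003 = 4944.

4944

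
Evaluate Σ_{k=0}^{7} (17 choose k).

41226

1 + 17 + 136 + 680 + 2380 + 6188 + 12376 + 19448 = 41226.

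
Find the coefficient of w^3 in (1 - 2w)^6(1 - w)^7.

-867

Coefficient of w^3 = Σ_{j} C(6,j)·(-2)^j·C(7,3-j)·(-1)^(3-j) for j from 0 to 3.
= (-35) + (-252) + (-420) + (-160) = -867.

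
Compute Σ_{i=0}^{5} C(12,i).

1586

1 + 12 + 66 + 220 + 495 + 792 = 1586.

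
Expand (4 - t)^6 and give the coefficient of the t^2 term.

The general term is C(6,j)·(4)^j·(-t)^(6-j); the t^2 term has j = 4.
C(6,4) = 15.
Coefficient = C(6,4) · 4^4 = 15 · 256 = 3840.

3840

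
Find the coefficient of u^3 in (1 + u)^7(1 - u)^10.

20

Coefficient of u^3 = Σ_{j} C(7,j)·1^j·C(10,3-j)·(-1)^(3-j) for j from 0 to 3.
= (-120) + 315 + (-210) + 35 = 20.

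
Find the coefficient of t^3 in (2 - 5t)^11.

-5280000

The general term is C(11,j)·(2)^j·(-5t)^(11-j); the t^3 term has j = 8.
C(11,8) = 165.
Coefficient = C(11,8) · 2^8 · (-5)^3 = 165 · 256 · (-125) = -5280000.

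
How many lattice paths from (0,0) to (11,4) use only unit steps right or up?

1365

Each path is a sequence of 15 steps with 11 rights: C(15,11) = 1365.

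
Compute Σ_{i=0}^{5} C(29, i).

146596

1 + 29 + 406 + 3654 + 23751 + 118755 = 146596.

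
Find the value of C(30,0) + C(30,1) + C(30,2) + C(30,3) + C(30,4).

1 + 30 + 435 + 4060 + 27405 = 31931.

31931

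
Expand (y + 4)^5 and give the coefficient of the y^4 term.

The general term is C(5,j)·(y)^j·(4)^(5-j); the y^4 term has j = 4.
C(5,4) = 5.
Coefficient = C(5,4) · 4^1 = 5 · 4 = 20.

20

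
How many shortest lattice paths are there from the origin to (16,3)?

969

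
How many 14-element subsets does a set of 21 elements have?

116280

C(21,14) = C(21,7) by symmetry.
C(21,7) = (21·20·19·18·17·16·15) / 7! = 586051200 / 5040 = 116280.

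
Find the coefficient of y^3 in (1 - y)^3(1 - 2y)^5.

-231

Coefficient of y^3 = Σ_{j} C(3,j)·(-1)^j·C(5,3-j)·(-2)^(3-j) for j from 0 to 3.
= (-80) + (-120) + (-30) + (-1) = -231.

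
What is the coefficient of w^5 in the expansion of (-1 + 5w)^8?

-175000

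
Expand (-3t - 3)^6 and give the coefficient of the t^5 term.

The general term is C(6,j)·(-3t)^j·(-3)^(6-j); the t^5 term has j = 5.
C(6,5) = 6.
Coefficient = C(6,5) · (-3)^5 · (-3)^1 = 6 · (-243) · (-3) = 4374.

4374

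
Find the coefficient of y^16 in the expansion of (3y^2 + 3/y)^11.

9743085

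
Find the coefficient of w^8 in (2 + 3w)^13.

270208224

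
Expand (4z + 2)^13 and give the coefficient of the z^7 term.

1799356416

The general term is C(13,j)·(4z)^j·(2)^(13-j); the z^7 term has j = 7.
C(13,7) = 1716.
Coefficient = C(13,7) · 4^7 · 2^6 = 1716 · 16384 · 64 = 1799356416.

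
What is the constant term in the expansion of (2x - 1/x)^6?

-160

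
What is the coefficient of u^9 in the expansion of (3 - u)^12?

-5940

The general term is C(12,j)·(3)^j·(-u)^(12-j); the u^9 term has j = 3.
C(12,3) = 220.
Coefficient = C(12,3) · 3^3 · (-1)^9 = 220 · 27 · (-1) = -5940.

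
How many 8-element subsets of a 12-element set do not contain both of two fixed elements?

All 8-subsets: C(12,8) = 495. Those containing both fixed elements: C(10,6) = 210.
495 − 210 = 285.

285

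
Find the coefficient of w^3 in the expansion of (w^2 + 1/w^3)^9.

84

General term: C(9,j)·(w^2)^j·(1/w^3)^(9-j), with w-exponent 2j − 3(9−j) = 5j − 27.
Set 5j − 27 = 3: j = 6.
C(9,6) = 84; 1^6 = 1; 1^3 = 1.
Coefficient = 84 · 1 · 1 = 84.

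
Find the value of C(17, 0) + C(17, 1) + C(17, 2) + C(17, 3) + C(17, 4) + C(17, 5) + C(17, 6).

1 + 17 + 136 + 680 + 2380 + 6188 + 12376 = 21778.

21778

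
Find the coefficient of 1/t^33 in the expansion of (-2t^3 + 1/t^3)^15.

420

General term: C(15,j)·(-2t^3)^j·(1/t^3)^(15-j), with t-exponent 3j − 3(15−j) = 6j − 45.
Set 6j − 45 = -33: j = 2.
C(15,2) = 105; (-2)^2 = 4; 1^13 = 1.
Coefficient = 105 · 4 · 1 = 420.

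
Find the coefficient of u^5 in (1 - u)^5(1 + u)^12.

-84

Coefficient of u^5 = Σ_{j} C(5,j)·(-1)^j·C(12,5-j)·1^(5-j) for j from 0 to 5.
= 792 + (-2475) + 2200 + (-660) + 60 + (-1) = -84.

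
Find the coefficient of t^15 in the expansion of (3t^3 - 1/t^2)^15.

General term: C(15,j)·(3t^3)^j·(-1/t^2)^(15-j), with t-exponent 3j − 2(15−j) = 5j − 30.
Set 5j − 30 = 15: j = 9.
C(15,9) = 5005; 3^9 = 19683; (-1)^6 = 1.
Coefficient = 5005 · 19683 · 1 = 98513415.

98513415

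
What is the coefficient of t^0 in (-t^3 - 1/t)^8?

General term: C(8,j)·(-t^3)^j·(-1/t)^(8-j), with t-exponent 3j − 1(8−j) = 4j − 8.
Set 4j − 8 = 0: j = 2.
C(8,2) = 28; (-1)^2 = 1; (-1)^6 = 1.
Coefficient = 28 · 1 · 1 = 28.

28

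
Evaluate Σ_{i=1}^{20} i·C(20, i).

10485760

Since i·C(20,i) = 20·C(19,i−1), the sum is 20·2^19 = 20·524288 = 10485760.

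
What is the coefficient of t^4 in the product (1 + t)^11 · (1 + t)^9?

(1 + t)^11(1 + t)^9 = (1 + t)^20, so the coefficient of t^4 is C(20,4)·1^4 = 4845·1 = 4845.

4845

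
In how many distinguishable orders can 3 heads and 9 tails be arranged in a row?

Choose positions for the heads: C(12,3) = 220.

220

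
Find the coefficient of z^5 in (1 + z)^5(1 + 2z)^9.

22363

Coefficient of z^5 = Σ_{j} C(5,j)·1^j·C(9,5-j)·2^(5-j) for j from 0 to 5.
= 4032 + 10080 + 6720 + 1440 + 90 + 1 = 22363.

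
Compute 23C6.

C(23,6) = (23·22·21·20·19·18) / 6! = 72681840 / 720 = 100947.

100947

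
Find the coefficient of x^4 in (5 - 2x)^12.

3093750000

The general term is C(12,j)·(5)^j·(-2x)^(12-j); the x^4 term has j = 8.
C(12,8) = 495.
Coefficient = C(12,8) · 5^8 · (-2)^4 = 495 · 390625 · 16 = 3093750000.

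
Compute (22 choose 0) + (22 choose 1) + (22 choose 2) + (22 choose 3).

1 + 22 + 231 + 1540 = 1794.

1794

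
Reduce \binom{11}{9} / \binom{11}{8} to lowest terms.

1/3

C(n,k+1)/C(n,k) = (n−k)/(k+1) = (11−8)/(8+1) = 3/9 = 1/3.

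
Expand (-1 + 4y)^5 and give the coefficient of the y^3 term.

The general term is C(5,j)·(-1)^j·(4y)^(5-j); the y^3 term has j = 2.
C(5,2) = 10.
Coefficient = C(5,2) · 4^3 = 10 · 64 = 640.

640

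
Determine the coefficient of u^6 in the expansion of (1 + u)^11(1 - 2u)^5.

-110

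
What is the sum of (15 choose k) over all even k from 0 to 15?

Even-k terms of row 15 sum to 2^14 = 16384.

16384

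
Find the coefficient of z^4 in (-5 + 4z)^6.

96000

The general term is C(6,j)·(-5)^j·(4z)^(6-j); the z^4 term has j = 2.
C(6,2) = 15.
Coefficient = C(6,2) · (-5)^2 · 4^4 = 15 · 25 · 256 = 96000.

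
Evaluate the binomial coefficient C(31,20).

C(31,20) = C(31,11) by symmetry.
C(31,11) = (31·30·29·28·27·26·25·24·23·22·21) / 11! = 3379847863392000 / 39916800 = 84672315.

84672315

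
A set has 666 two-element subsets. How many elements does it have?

37

n(n−1)/2 = 666 ⇒ n(n−1) = 1332. Since 37·36 = 1332, n = 37.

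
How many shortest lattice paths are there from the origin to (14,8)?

Each path is a sequence of 22 steps with 14 rights: C(22,14) = 319770.

319770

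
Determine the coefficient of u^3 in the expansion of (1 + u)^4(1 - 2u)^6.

Coefficient of u^3 = Σ_{j} C(4,j)·1^j·C(6,3-j)·(-2)^(3-j) for j from 0 to 3.
= (-160) + 240 + (-72) + 4 = 12.

12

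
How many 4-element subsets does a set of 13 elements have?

715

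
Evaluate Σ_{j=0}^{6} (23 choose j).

1 + 23 + 253 + 1771 + 8855 + 33649 + 100947 = 145499.

145499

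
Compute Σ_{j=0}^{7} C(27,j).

1285624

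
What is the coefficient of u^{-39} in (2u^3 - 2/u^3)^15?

491520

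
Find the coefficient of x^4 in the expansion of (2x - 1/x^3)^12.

67584

General term: C(12,j)·(2x)^j·(-1/x^3)^(12-j), with x-exponent 1j − 3(12−j) = 4j − 36.
Set 4j − 36 = 4: j = 10.
C(12,10) = 66; 2^10 = 1024; (-1)^2 = 1.
Coefficient = 66 · 1024 · 1 = 67584.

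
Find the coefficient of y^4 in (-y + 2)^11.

The general term is C(11,j)·(-y)^j·(2)^(11-j); the y^4 term has j = 4.
C(11,4) = 330.
Coefficient = C(11,4) · 2^7 = 330 · 128 = 42240.

42240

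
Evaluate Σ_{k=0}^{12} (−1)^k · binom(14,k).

The partial alternating sum Σ_{k=0}^{12} (−1)^k C(14,k) = (−1)^12 C(13,12) = 13.

13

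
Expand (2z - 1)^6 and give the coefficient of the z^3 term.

-160

The general term is C(6,j)·(2z)^j·(-1)^(6-j); the z^3 term has j = 3.
C(6,3) = 20.
Coefficient = C(6,3) · 2^3 · (-1)^3 = 20 · 8 · (-1) = -160.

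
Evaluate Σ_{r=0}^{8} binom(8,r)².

12870

Σ C(8,r)² is the coefficient of x^8 in (1+x)^8(1+x)^8 = (1+x)^16, i.e. C(16,8) = 12870.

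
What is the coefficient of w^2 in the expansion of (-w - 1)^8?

28

The general term is C(8,j)·(-w)^j·(-1)^(8-j); the w^2 term has j = 2.
C(8,2) = 28.
Coefficient = C(8,2) = 28.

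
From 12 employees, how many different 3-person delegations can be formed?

This is C(12,3) = 220.

220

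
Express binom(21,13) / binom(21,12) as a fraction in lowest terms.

C(n,k+1)/C(n,k) = (n−k)/(k+1) = (21−12)/(12+1) = 9/13.

9/13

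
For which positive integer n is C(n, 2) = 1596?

57

n(n−1)/2 = 1596 ⇒ n(n−1) = 3192. Since 57·56 = 3192, n = 57.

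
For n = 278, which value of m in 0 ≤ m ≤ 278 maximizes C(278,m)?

139

C(278,m) is maximized at m = 278/2 = 139.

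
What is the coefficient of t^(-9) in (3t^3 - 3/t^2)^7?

15309

General term: C(7,j)·(3t^3)^j·(-3/t^2)^(7-j), with t-exponent 3j − 2(7−j) = 5j − 14.
Set 5j − 14 = -9: j = 1.
C(7,1) = 7; 3^1 = 3; (-3)^6 = 729.
Coefficient = 7 · 3 · 729 = 15309.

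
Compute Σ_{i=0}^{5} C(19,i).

1 + 19 + 171 + 969 + 3876 + 11628 = 16664.

16664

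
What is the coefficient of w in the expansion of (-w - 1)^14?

The general term is C(14,j)·(-w)^j·(-1)^(14-j); the w^1 term has j = 1.
C(14,1) = 14.
Coefficient = C(14,1) · (-1)^1 · (-1)^13 = 14 · (-1) · (-1) = 14.

14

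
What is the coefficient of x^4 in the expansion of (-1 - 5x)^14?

625625

The general term is C(14,j)·(-1)^j·(-5x)^(14-j); the x^4 term has j = 10.
C(14,10) = 1001.
Coefficient = C(14,10) · (-5)^4 = 1001 · 625 = 625625.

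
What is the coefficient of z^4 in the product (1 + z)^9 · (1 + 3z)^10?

63396

Coefficient of z^4 = Σ_{j} C(9,j)·1^j·C(10,4-j)·3^(4-j) for j from 0 to 4.
= 17010 + 29160 + 14580 + 2520 + 126 = 63396.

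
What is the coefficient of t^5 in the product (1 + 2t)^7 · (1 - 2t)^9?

Coefficient of t^5 = Σ_{j} C(7,j)·2^j·C(9,5-j)·(-2)^(5-j) for j from 0 to 5.
= (-4032) + 28224 + (-56448) + 40320 + (-10080) + 672 = -1344.

-1344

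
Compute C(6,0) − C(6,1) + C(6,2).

10

The partial alternating sum Σ_{k=0}^{2} (−1)^k C(6,k) = (−1)^2 C(5,2) = 10.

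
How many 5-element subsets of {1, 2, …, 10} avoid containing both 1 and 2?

196

All 5-subsets: C(10,5) = 252. Those containing both fixed elements: C(8,3) = 56.
252 − 56 = 196.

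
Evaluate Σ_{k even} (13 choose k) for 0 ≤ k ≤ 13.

Half of (1+1)^13 + (1−1)^13 gives the even-index sum: 2^12 = 4096.

4096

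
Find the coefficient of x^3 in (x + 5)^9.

1312500

The general term is C(9,j)·(x)^j·(5)^(9-j); the x^3 term has j = 3.
C(9,3) = 84.
Coefficient = C(9,3) · 5^6 = 84 · 15625 = 1312500.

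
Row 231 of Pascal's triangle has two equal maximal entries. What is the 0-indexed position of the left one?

115

For odd n = 231, C(231,k) peaks at k = (n−1)/2 and (n+1)/2; the lower is 115.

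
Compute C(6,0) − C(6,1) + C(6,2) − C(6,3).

The partial alternating sum Σ_{k=0}^{3} (−1)^k C(6,k) = (−1)^3 C(5,3) = -10.

-10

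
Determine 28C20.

3108105

C(28,20) = C(28,8) by symmetry.
C(28,8) = (28·27·26·25·24·23·22·21) / 8! = 125318793600 / 40320 = 3108105.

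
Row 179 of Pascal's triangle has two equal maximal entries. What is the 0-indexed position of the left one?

For odd n = 179, C(179,r) peaks at r = (n−1)/2 and (n+1)/2; the lesser is 89.

89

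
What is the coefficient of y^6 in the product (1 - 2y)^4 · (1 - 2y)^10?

(1 - 2y)^4(1 - 2y)^10 = (1 - 2y)^14, so the coefficient of y^6 is C(14,6)·(-2)^6 = 3003·64 = 192192.

192192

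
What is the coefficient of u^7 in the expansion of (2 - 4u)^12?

-415236096

The general term is C(12,j)·(2)^j·(-4u)^(12-j); the u^7 term has j = 5.
C(12,5) = 792.
Coefficient = C(12,5) · 2^5 · (-4)^7 = 792 · 32 · (-16384) = -415236096.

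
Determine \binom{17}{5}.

C(17,5) = (17·16·15·14·13) / 5! = 742560 / 120 = 6188.

6188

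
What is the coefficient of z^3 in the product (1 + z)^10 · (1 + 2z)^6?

1420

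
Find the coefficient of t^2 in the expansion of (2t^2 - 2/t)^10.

215040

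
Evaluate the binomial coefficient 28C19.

6906900

C(28,19) = C(28,9) by symmetry.
C(28,9) = (28·27·26·25·24·23·22·21·20) / 9! = 2506375872000 / 362880 = 6906900.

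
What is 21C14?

C(21,14) = C(21,7) by symmetry.
C(21,7) = (21·20·19·18·17·16·15) / 7! = 586051200 / 5040 = 116280.

116280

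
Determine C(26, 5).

C(26,5) = (26·25·24·23·22) / 5! = 7893600 / 120 = 65780.

65780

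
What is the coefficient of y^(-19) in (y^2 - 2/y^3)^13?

-366080

General term: C(13,j)·(y^2)^j·(-2/y^3)^(13-j), with y-exponent 2j − 3(13−j) = 5j − 39.
Set 5j − 39 = -19: j = 4.
C(13,4) = 715; 1^4 = 1; (-2)^9 = -512.
Coefficient = 715 · 1 · (-512) = -366080.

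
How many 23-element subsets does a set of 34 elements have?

286097760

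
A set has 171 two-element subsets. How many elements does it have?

n(n−1)/2 = 171 ⇒ n(n−1) = 342. Since 19·18 = 342, n = 19.

19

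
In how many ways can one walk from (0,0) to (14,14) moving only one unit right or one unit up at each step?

Each path is a sequence of 28 steps with 14 rights: C(28,14) = 40116600.

40116600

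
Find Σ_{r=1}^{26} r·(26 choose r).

872415232

Since r·C(26,r) = 26·C(25,r−1), the sum is 26·2^25 = 26·33554432 = 872415232.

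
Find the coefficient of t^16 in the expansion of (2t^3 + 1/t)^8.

General term: C(8,j)·(2t^3)^j·(1/t)^(8-j), with t-exponent 3j − 1(8−j) = 4j − 8.
Set 4j − 8 = 16: j = 6.
C(8,6) = 28; 2^6 = 64; 1^2 = 1.
Coefficient = 28 · 64 · 1 = 1792.

1792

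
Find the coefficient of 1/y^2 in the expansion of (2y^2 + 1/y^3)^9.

General term: C(9,j)·(2y^2)^j·(1/y^3)^(9-j), with y-exponent 2j − 3(9−j) = 5j − 27.
Set 5j − 27 = -2: j = 5.
C(9,5) = 126; 2^5 = 32; 1^4 = 1.
Coefficient = 126 · 32 · 1 = 4032.

4032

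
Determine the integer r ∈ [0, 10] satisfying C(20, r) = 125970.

8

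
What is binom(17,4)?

2380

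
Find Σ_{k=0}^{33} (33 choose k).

8589934592

The entries of row 33 sum to 2^33 = 8589934592.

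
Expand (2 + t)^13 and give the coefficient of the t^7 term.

109824

The general term is C(13,j)·(2)^j·(t)^(13-j); the t^7 term has j = 6.
C(13,6) = 1716.
Coefficient = C(13,6) · 2^6 = 1716 · 64 = 109824.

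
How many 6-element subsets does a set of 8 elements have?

C(8,6) = C(8,2) by symmetry.
C(8,2) = (8·7) / 2! = 56 / 2 = 28.

28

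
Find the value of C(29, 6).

475020

C(29,6) = (29·28·27·26·25·24) / 6! = 342014400 / 720 = 475020.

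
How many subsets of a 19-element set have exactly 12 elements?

50388

Choose the 12 positions: C(19,12) = 50388.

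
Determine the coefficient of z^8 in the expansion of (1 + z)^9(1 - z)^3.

27

Coefficient of z^8 = Σ_{j} C(9,j)·1^j·C(3,8-j)·(-1)^(8-j) for j from 5 to 8.
= (-126) + 252 + (-108) + 9 = 27.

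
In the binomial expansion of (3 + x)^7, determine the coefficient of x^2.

5103

The general term is C(7,j)·(3)^j·(x)^(7-j); the x^2 term has j = 5.
C(7,5) = 21.
Coefficient = C(7,5) · 3^5 = 21 · 243 = 5103.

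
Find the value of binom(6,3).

C(6,3) = (6·5·4) / 3! = 120 / 6 = 20.

20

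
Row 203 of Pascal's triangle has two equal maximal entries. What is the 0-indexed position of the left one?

101

For odd n = 203, C(203,j) peaks at j = (n−1)/2 and (n+1)/2; the lesser is 101.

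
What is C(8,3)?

C(8,3) = (8·7·6) / 3! = 336 / 6 = 56.

56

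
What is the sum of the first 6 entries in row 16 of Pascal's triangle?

1 + 16 + 120 + 560 + 1820 + 4368 = 6885.

6885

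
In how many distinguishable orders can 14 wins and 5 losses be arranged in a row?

Choose positions for the wins: C(19,14) = 11628.

11628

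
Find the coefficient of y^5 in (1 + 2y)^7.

672

The general term is C(7,j)·(1)^j·(2y)^(7-j); the y^5 term has j = 2.
C(7,2) = 21.
Coefficient = C(7,2) · 2^5 = 21 · 32 = 672.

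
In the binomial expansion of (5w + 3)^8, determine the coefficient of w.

The general term is C(8,j)·(5w)^j·(3)^(8-j); the w^1 term has j = 1.
C(8,1) = 8.
Coefficient = C(8,1) · 5^1 · 3^7 = 8 · 5 · 2187 = 87480.

87480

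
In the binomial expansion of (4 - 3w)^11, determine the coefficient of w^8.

69284160

The general term is C(11,j)·(4)^j·(-3w)^(11-j); the w^8 term has j = 3.
C(11,3) = 165.
Coefficient = C(11,3) · 4^3 · (-3)^8 = 165 · 64 · 6561 = 69284160.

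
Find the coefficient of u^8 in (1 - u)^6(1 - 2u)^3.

Coefficient of u^8 = Σ_{j} C(6,j)·(-1)^j·C(3,8-j)·(-2)^(8-j) for j from 5 to 6.
= 48 + 12 = 60.

60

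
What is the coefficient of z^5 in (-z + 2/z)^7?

General term: C(7,j)·(-z)^j·(2/z)^(7-j), with z-exponent 1j − 1(7−j) = 2j − 7.
Set 2j − 7 = 5: j = 6.
C(7,6) = 7; (-1)^6 = 1; 2^1 = 2.
Coefficient = 7 · 1 · 2 = 14.

14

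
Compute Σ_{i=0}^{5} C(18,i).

12616

1 + 18 + 153 + 816 + 3060 + 8568 = 12616.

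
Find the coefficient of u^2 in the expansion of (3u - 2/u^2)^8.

81648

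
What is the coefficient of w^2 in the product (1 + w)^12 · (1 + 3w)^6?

417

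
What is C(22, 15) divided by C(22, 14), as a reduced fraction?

8/15

C(n,k+1)/C(n,k) = (n−k)/(k+1) = (22−14)/(14+1) = 8/15.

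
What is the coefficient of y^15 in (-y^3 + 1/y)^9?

General term: C(9,j)·(-y^3)^j·(1/y)^(9-j), with y-exponent 3j − 1(9−j) = 4j − 9.
Set 4j − 9 = 15: j = 6.
C(9,6) = 84; (-1)^6 = 1; 1^3 = 1.
Coefficient = 84 · 1 · 1 = 84.

84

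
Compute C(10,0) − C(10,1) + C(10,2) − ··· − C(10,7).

The partial alternating sum Σ_{k=0}^{7} (−1)^k C(10,k) = (−1)^7 C(9,7) = -36.

-36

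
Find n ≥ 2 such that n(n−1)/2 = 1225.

50

n(n−1)/2 = 1225 ⇒ n(n−1) = 2450. Since 50·49 = 2450, n = 50.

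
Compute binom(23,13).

1144066

C(23,13) = C(23,10) by symmetry.
C(23,10) = (23·22·21·20·19·18·17·16·15·14) / 10! = 4151586700800 / 3628800 = 1144066.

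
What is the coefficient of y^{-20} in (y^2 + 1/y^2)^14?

General term: C(14,j)·(y^2)^j·(1/y^2)^(14-j), with y-exponent 2j − 2(14−j) = 4j − 28.
Set 4j − 28 = -20: j = 2.
C(14,2) = 91; 1^2 = 1; 1^12 = 1.
Coefficient = 91 · 1 · 1 = 91.

91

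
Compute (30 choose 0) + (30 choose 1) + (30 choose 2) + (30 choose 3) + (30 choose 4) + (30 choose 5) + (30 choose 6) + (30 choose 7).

2804012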